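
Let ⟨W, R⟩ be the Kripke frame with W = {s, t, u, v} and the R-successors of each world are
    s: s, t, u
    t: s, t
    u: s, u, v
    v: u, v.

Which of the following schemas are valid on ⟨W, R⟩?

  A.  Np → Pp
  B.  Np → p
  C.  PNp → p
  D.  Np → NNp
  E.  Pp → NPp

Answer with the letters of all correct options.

R is reflexive: each world relates to itself.
R is symmetric: every R-edge is matched by its reverse.
R is not transitive: s R u and u R v but not s R v.
R is not euclidean: s R t and s R u but not t R u.
R is serial: every world has an R-successor.
(A) Np → Pp is axiom D; it is valid on a frame exactly when R is serial. R is serial, so valid.
(B) axiom T: valid iff R is reflexive. R is reflexive — valid.
(C) PNp → p is the dual of axiom B, which corresponds to symmetry. R is symmetric — valid.
(D) Np → NNp (axiom 4) characterises the transitive frames. R is not transitive — not valid.
(E) axiom 5: valid iff R is euclidean. R is not euclidean — not valid.

A, B, C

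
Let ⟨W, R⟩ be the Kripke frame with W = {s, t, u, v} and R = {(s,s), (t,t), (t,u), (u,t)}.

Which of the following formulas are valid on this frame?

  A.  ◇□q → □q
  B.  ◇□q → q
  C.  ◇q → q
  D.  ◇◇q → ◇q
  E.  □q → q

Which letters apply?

B

R is not reflexive: not u R u.
R is symmetric: every R-edge is matched by its reverse.
R is not transitive: u R t and t R u but not u R u.
R is not euclidean: t R u and t R u but not u R u.
R is not a subset of the identity: t R u with t ≠ u.
(A) ◇□q → □q is the dual of axiom 5; it is valid on a frame exactly when R is euclidean. R is not euclidean, so not valid.
(B) ◇□q → q (the dual of axiom B) characterises the symmetric frames. R is symmetric — valid.
(C) ◇q → q is the converse of T; it holds exactly when R ⊆ identity. Here R ⊄ identity — not valid.
(D) ◇◇q → ◇q (the dual of axiom 4) characterises the transitive frames. R is not transitive — not valid.
(E) □q → q is axiom T; it is valid on a frame exactly when R is reflexive. R is not reflexive, so not valid.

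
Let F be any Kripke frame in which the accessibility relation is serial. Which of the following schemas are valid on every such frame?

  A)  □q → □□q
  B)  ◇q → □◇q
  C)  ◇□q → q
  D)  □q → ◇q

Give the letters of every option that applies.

D

(A) □q → □□q is axiom 4, which corresponds to transitivity. Such an R need not be transitive — not valid.
(B) ◇q → □◇q is axiom 5, which corresponds to the euclidean property. Such an R need not be euclidean — not valid.
(C) ◇□q → q is the dual of axiom B, which corresponds to symmetry. Such an R need not be symmetric — not valid.
(D) axiom D: valid iff R is serial. Every such R is serial — valid.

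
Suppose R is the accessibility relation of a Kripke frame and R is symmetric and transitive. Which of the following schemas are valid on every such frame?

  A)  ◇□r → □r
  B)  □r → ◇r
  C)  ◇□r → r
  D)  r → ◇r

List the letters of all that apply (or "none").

A, C

A symmetric transitive relation is euclidean (uRv and uRw give vRu by symmetry, then vRw by transitivity).
(A) ◇□r → □r is the dual of axiom 5; it is valid on a frame exactly when R is euclidean. Every such R is euclidean, so valid.
(B) □r → ◇r is axiom D, which corresponds to seriality. Such an R need not be serial — not valid.
(C) the dual of axiom B: valid iff R is symmetric. Every such R is symmetric — valid.
(D) r → ◇r is the dual of axiom T, which corresponds to reflexivity. Such an R need not be reflexive — not valid.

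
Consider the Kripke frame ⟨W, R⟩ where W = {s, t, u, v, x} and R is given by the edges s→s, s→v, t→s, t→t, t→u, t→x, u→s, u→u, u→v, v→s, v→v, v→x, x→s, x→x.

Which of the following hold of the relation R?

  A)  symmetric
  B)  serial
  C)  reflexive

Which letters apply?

(A) not symmetric: t R s but not s R t.
(B) serial: every world has an R-successor.
(C) reflexive: each world relates to itself.

B, C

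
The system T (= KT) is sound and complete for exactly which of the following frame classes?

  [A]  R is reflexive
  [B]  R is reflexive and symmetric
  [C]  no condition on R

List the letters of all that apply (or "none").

A

(A) T (= KT) is sound and complete for exactly this class.
(B) this class determines B (= KTB), not T (= KT).
(C) this class determines K, not T (= KT).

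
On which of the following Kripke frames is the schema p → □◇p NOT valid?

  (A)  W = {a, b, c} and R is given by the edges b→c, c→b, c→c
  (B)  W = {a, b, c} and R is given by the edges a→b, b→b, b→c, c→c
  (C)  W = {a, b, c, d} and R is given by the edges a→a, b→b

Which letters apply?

B

The schema p → □◇p is axiom B; it is valid on a frame iff R is symmetric.
(A) R is symmetric (every R-edge is matched by its reverse), so the schema is valid here.
(B) R is not symmetric (a R b but not b R a), so the schema fails here.
(C) R is symmetric (every R-edge is matched by its reverse), so the schema is valid here.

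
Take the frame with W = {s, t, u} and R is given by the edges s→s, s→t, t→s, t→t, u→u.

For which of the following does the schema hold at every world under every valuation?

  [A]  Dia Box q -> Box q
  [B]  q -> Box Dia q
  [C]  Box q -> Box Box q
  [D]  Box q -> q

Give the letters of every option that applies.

R is reflexive: each world relates to itself.
R is symmetric: every R-edge is matched by its reverse.
R is transitive: R is closed under composition.
R is euclidean: any two R-successors of the same world are R-related.
(A) Dia Box q -> Box q is the dual of axiom 5, which corresponds to the euclidean property. R is euclidean — valid.
(B) q -> Box Dia q (axiom B) characterises the symmetric frames. R is symmetric — valid.
(C) Box q -> Box Box q is axiom 4; it is valid on a frame exactly when R is transitive. R is transitive, so valid.
(D) Box q -> q (axiom T) characterises the reflexive frames. R is reflexive — valid.

A, B, C, D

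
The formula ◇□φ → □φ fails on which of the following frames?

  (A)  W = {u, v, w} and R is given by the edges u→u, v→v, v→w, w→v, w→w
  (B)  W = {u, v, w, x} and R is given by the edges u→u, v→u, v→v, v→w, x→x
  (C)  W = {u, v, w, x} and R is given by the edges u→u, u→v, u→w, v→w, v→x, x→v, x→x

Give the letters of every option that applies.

The schema ◇□φ → □φ is the dual of axiom 5; it is valid on a frame iff R is euclidean.
(A) R is euclidean (any two R-successors of the same world are R-related), so the schema is valid here.
(B) R is not euclidean (v R u and v R v but not u R v), so the schema fails here.
(C) R is not euclidean (u R v and u R u but not v R u), so the schema fails here.

B, C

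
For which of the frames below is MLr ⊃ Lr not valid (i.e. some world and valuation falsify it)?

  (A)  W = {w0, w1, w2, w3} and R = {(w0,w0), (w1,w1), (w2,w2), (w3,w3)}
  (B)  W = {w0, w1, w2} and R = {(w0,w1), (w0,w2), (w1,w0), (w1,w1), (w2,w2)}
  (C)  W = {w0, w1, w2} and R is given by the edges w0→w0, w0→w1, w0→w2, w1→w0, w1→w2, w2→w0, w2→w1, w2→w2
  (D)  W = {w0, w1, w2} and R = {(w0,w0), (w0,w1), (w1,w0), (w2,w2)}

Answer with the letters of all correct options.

The schema MLr ⊃ Lr is the dual of axiom 5; it is valid on a frame iff R is euclidean.
(A) R is euclidean (any two R-successors of the same world are R-related), so the schema is valid here.
(B) R is not euclidean (w0 R w1 and w0 R w2 but not w1 R w2), so the schema fails here.
(C) R is not euclidean (w0 R w1 and w0 R w1 but not w1 R w1), so the schema fails here.
(D) R is not euclidean (w0 R w1 and w0 R w1 but not w1 R w1), so the schema fails here.

B, C, D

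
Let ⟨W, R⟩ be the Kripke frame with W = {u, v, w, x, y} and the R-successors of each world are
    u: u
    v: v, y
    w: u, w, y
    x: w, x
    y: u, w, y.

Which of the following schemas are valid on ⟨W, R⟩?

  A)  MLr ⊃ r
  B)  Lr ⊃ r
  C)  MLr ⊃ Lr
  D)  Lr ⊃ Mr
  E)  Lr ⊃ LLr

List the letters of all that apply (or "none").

B, D

R is reflexive: each world relates to itself.
R is not symmetric: v R y but not y R v.
R is not transitive: v R y and y R u but not v R u.
R is not euclidean: v R y and v R v but not y R v.
R is serial: every world has an R-successor.
(A) MLr ⊃ r is the dual of axiom B; it is valid on a frame exactly when R is symmetric. R is not symmetric, so not valid.
(B) Lr ⊃ r is axiom T, which corresponds to reflexivity. R is reflexive — valid.
(C) MLr ⊃ Lr is the dual of axiom 5, which corresponds to the euclidean property. R is not euclidean — not valid.
(D) axiom D: valid iff R is serial. R is serial — valid.
(E) Lr ⊃ LLr is axiom 4; it is valid on a frame exactly when R is transitive. R is not transitive, so not valid.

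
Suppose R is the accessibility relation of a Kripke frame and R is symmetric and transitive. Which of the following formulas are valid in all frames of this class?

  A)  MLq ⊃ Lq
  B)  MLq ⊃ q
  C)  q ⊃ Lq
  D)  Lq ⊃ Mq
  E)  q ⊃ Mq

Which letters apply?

A symmetric transitive relation is euclidean (uRv and uRw give vRu by symmetry, then vRw by transitivity).
(A) MLq ⊃ Lq is the dual of axiom 5; it is valid on a frame exactly when R is euclidean. Every such R is euclidean, so valid.
(B) MLq ⊃ q is the dual of axiom B; it is valid on a frame exactly when R is symmetric. Every such R is symmetric, so valid.
(C) q ⊃ Lq is equivalent to ◇p→p; it holds exactly when R ⊆ identity. Such an R need not be a subset of the identity — not valid.
(D) Lq ⊃ Mq is axiom D, which corresponds to seriality. Such an R need not be serial — not valid.
(E) q ⊃ Mq (the dual of axiom T) characterises the reflexive frames. Such an R need not be reflexive — not valid.

A, B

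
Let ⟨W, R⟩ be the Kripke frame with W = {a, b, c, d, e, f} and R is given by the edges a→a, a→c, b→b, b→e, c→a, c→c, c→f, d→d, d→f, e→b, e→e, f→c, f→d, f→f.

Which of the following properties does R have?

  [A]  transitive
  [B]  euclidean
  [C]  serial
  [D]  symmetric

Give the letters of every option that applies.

(A) not transitive: a R c and c R f but not a R f.
(B) not euclidean: c R a and c R f but not a R f.
(C) serial: every world has an R-successor.
(D) symmetric: every R-edge is matched by its reverse.

C, D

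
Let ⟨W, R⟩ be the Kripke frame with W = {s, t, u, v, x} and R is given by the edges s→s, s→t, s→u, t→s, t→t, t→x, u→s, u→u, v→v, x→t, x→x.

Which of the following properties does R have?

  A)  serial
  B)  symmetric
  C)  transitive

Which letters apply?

(A) serial: every world has an R-successor.
(B) symmetric: every R-edge is matched by its reverse.
(C) not transitive: s R t and t R x but not s R x.

A, B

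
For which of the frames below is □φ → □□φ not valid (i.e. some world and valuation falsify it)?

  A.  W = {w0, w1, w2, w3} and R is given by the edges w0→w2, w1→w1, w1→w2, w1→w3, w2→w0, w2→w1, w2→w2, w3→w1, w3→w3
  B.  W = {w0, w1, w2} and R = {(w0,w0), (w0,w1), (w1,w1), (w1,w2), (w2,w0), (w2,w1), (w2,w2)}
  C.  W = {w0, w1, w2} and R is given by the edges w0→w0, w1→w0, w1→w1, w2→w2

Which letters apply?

A, B

The schema □φ → □□φ is axiom 4; it is valid on a frame iff R is transitive.
(A) R is not transitive (w0 R w2 and w2 R w0 but not w0 R w0), so the schema fails here.
(B) R is not transitive (w0 R w1 and w1 R w2 but not w0 R w2), so the schema fails here.
(C) R is transitive (R is closed under composition), so the schema is valid here.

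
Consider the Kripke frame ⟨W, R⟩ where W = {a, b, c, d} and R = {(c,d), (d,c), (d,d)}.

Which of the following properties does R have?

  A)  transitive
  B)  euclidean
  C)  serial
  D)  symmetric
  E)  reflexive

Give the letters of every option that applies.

(A) not transitive: c R d and d R c but not c R c.
(B) not euclidean: d R c and d R c but not c R c.
(C) not serial: a has no R-successor.
(D) symmetric: every R-edge is matched by its reverse.
(E) not reflexive: not a R a.

D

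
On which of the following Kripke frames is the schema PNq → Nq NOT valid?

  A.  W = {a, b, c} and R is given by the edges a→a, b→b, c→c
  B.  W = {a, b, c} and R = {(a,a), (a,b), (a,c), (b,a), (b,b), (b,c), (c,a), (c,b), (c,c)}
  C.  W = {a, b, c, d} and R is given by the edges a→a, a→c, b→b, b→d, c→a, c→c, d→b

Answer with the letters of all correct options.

The schema PNq → Nq is the dual of axiom 5; it is valid on a frame iff R is euclidean.
(A) R is euclidean (any two R-successors of the same world are R-related), so the schema is valid here.
(B) R is euclidean (any two R-successors of the same world are R-related), so the schema is valid here.
(C) R is not euclidean (b R d and b R d but not d R d), so the schema fails here.

C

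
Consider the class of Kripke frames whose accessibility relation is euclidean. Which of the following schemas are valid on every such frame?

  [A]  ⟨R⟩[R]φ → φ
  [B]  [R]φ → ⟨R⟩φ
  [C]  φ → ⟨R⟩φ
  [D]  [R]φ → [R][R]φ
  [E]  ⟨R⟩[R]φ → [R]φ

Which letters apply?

E

(A) ⟨R⟩[R]φ → φ is the dual of axiom B, which corresponds to symmetry. Such an R need not be symmetric — not valid.
(B) axiom D: valid iff R is serial. Such an R need not be serial — not valid.
(C) φ → ⟨R⟩φ (the dual of axiom T) characterises the reflexive frames. Such an R need not be reflexive — not valid.
(D) [R]φ → [R][R]φ is axiom 4; it is valid on a frame exactly when R is transitive. Such an R need not be transitive, so not valid.
(E) ⟨R⟩[R]φ → [R]φ is the dual of axiom 5, which corresponds to the euclidean property. Every such R is euclidean — valid.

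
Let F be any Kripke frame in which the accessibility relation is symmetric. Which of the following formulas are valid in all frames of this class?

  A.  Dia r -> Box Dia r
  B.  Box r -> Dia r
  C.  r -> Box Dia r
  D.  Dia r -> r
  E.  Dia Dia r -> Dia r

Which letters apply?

(A) Dia r -> Box Dia r (axiom 5) characterises the euclidean frames. Such an R need not be euclidean — not valid.
(B) Box r -> Dia r is axiom D, which corresponds to seriality. Such an R need not be serial — not valid.
(C) r -> Box Dia r is axiom B; it is valid on a frame exactly when R is symmetric. Every such R is symmetric, so valid.
(D) Dia r -> r is the converse of T; it holds exactly when R ⊆ identity. Such an R need not be a subset of the identity — not valid.
(E) Dia Dia r -> Dia r (the dual of axiom 4) characterises the transitive frames. Such an R need not be transitive — not valid.

C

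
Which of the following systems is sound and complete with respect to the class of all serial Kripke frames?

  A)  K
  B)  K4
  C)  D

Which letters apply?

(A) K is determined by the class of arbitrary frames.
(B) K4 is determined by the class of transitive frames.
(C) D is determined by exactly this class.

C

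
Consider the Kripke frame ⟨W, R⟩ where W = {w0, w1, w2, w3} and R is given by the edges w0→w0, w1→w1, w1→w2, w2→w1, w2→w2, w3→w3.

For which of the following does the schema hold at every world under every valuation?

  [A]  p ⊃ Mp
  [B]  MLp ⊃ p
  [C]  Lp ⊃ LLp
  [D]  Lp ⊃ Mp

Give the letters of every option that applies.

A, B, C, D

R is reflexive: each world relates to itself.
R is symmetric: every R-edge is matched by its reverse.
R is transitive: R is closed under composition.
R is serial: every world has an R-successor.
(A) p ⊃ Mp (the dual of axiom T) characterises the reflexive frames. R is reflexive — valid.
(B) MLp ⊃ p is the dual of axiom B, which corresponds to symmetry. R is symmetric — valid.
(C) Lp ⊃ LLp is axiom 4, which corresponds to transitivity. R is transitive — valid.
(D) Lp ⊃ Mp is axiom D; it is valid on a frame exactly when R is serial. R is serial, so valid.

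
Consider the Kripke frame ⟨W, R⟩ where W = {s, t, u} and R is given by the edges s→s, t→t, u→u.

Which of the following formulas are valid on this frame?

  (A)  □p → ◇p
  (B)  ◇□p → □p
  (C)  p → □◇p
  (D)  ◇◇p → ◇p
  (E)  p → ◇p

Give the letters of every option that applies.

R is reflexive: each world relates to itself.
R is symmetric: every R-edge is matched by its reverse.
R is transitive: R is closed under composition.
R is euclidean: any two R-successors of the same world are R-related.
R is serial: every world has an R-successor.
(A) □p → ◇p is axiom D, which corresponds to seriality. R is serial — valid.
(B) ◇□p → □p is the dual of axiom 5, which corresponds to the euclidean property. R is euclidean — valid.
(C) axiom B: valid iff R is symmetric. R is symmetric — valid.
(D) the dual of axiom 4: valid iff R is transitive. R is transitive — valid.
(E) p → ◇p (the dual of axiom T) characterises the reflexive frames. R is reflexive — valid.

A, B, C, D, E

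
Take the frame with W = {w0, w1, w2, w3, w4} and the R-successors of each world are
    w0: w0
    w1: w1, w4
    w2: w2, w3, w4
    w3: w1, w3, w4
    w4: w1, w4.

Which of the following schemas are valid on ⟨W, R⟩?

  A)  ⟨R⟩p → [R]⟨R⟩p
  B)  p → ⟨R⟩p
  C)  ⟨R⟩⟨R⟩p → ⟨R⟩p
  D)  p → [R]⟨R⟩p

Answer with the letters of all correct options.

R is reflexive: each world relates to itself.
R is not symmetric: w2 R w3 but not w3 R w2.
R is not transitive: w2 R w3 and w3 R w1 but not w2 R w1.
R is not euclidean: w2 R w3 and w2 R w2 but not w3 R w2.
(A) axiom 5: valid iff R is euclidean. R is not euclidean — not valid.
(B) p → ⟨R⟩p is the dual of axiom T, which corresponds to reflexivity. R is reflexive — valid.
(C) ⟨R⟩⟨R⟩p → ⟨R⟩p is the dual of axiom 4, which corresponds to transitivity. R is not transitive — not valid.
(D) axiom B: valid iff R is symmetric. R is not symmetric — not valid.

B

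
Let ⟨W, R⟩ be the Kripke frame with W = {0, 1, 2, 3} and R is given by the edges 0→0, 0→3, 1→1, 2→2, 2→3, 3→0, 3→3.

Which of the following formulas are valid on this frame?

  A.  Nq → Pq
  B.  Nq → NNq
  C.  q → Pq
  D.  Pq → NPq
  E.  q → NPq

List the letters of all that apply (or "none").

A, C

R is reflexive: each world relates to itself.
R is not symmetric: 2 R 3 but not 3 R 2.
R is not transitive: 2 R 3 and 3 R 0 but not 2 R 0.
R is not euclidean: 2 R 3 and 2 R 2 but not 3 R 2.
R is serial: every world has an R-successor.
(A) Nq → Pq (axiom D) characterises the serial frames. R is serial — valid.
(B) Nq → NNq is axiom 4; it is valid on a frame exactly when R is transitive. R is not transitive, so not valid.
(C) q → Pq (the dual of axiom T) characterises the reflexive frames. R is reflexive — valid.
(D) Pq → NPq is axiom 5, which corresponds to the euclidean property. R is not euclidean — not valid.
(E) q → NPq (axiom B) characterises the symmetric frames. R is not symmetric — not valid.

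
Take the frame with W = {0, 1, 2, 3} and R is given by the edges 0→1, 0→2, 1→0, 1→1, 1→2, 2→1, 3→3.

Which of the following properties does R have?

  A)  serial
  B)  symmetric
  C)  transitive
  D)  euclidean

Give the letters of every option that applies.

A

(A) serial: every world has an R-successor.
(B) not symmetric: 0 R 2 but not 2 R 0.
(C) not transitive: 0 R 1 and 1 R 0 but not 0 R 0.
(D) not euclidean: 1 R 2 and 1 R 0 but not 2 R 0.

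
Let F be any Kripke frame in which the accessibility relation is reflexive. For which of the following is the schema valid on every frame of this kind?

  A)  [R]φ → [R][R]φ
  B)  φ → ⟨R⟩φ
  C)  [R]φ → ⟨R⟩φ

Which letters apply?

B, C

A reflexive relation is serial.
(A) axiom 4: valid iff R is transitive. Such an R need not be transitive — not valid.
(B) φ → ⟨R⟩φ is the dual of axiom T, which corresponds to reflexivity. Every such R is reflexive — valid.
(C) [R]φ → ⟨R⟩φ (axiom D) characterises the serial frames. Every such R is serial — valid.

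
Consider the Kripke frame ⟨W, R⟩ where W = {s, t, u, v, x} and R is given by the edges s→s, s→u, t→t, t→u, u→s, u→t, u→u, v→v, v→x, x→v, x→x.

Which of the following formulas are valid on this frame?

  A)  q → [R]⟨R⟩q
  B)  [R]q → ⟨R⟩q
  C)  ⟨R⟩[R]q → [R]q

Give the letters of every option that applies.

A, B

R is symmetric: every R-edge is matched by its reverse.
R is not euclidean: u R s and u R t but not s R t.
R is serial: every world has an R-successor.
(A) axiom B: valid iff R is symmetric. R is symmetric — valid.
(B) [R]q → ⟨R⟩q (axiom D) characterises the serial frames. R is serial — valid.
(C) ⟨R⟩[R]q → [R]q (the dual of axiom 5) characterises the euclidean frames. R is not euclidean — not valid.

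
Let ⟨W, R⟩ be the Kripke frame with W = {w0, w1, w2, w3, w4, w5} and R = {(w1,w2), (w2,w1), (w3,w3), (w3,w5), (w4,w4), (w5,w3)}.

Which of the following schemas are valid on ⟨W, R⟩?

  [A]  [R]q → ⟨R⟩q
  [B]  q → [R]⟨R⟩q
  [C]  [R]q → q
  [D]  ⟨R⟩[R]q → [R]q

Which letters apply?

B

R is not reflexive: not w0 R w0.
R is symmetric: every R-edge is matched by its reverse.
R is not euclidean: w1 R w2 and w1 R w2 but not w2 R w2.
R is not serial: w0 has no R-successor.
(A) [R]q → ⟨R⟩q (axiom D) characterises the serial frames. R is not serial — not valid.
(B) q → [R]⟨R⟩q is axiom B; it is valid on a frame exactly when R is symmetric. R is symmetric, so valid.
(C) [R]q → q is axiom T; it is valid on a frame exactly when R is reflexive. R is not reflexive, so not valid.
(D) ⟨R⟩[R]q → [R]q is the dual of axiom 5; it is valid on a frame exactly when R is euclidean. R is not euclidean, so not valid.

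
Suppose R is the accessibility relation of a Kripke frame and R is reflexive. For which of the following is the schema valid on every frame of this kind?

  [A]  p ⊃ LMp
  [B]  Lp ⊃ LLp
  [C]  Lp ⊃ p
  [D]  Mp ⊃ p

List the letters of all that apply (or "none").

A reflexive relation is serial.
(A) p ⊃ LMp is axiom B, which corresponds to symmetry. Such an R need not be symmetric — not valid.
(B) Lp ⊃ LLp (axiom 4) characterises the transitive frames. Such an R need not be transitive — not valid.
(C) axiom T: valid iff R is reflexive. Every such R is reflexive — valid.
(D) Mp ⊃ p (the converse of T) corresponds to R being a subset of the identity. Such an R need not be a subset of the identity, so not valid.

C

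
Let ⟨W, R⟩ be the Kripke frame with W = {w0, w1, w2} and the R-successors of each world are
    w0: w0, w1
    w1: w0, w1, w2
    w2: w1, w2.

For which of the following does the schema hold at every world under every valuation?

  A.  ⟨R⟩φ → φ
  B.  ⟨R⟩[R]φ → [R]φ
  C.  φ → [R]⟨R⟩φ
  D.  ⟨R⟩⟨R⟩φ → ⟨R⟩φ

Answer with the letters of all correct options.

C

R is symmetric: every R-edge is matched by its reverse.
R is not transitive: w0 R w1 and w1 R w2 but not w0 R w2.
R is not euclidean: w1 R w0 and w1 R w2 but not w0 R w2.
R is not a subset of the identity: w0 R w1 with w0 ≠ w1.
(A) ⟨R⟩φ → φ is valid only on frames where every R-edge is a self-loop. Here R ⊄ identity — not valid.
(B) ⟨R⟩[R]φ → [R]φ (the dual of axiom 5) characterises the euclidean frames. R is not euclidean — not valid.
(C) φ → [R]⟨R⟩φ is axiom B; it is valid on a frame exactly when R is symmetric. R is symmetric, so valid.
(D) ⟨R⟩⟨R⟩φ → ⟨R⟩φ is the dual of axiom 4, which corresponds to transitivity. R is not transitive — not valid.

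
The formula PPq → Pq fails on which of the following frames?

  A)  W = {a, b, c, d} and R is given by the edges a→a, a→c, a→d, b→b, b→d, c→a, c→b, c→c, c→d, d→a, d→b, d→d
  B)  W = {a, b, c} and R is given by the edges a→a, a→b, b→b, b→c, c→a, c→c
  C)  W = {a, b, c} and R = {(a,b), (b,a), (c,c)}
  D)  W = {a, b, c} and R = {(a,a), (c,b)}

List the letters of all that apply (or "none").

A, B, C

The schema PPq → Pq is the dual of axiom 4; it is valid on a frame iff R is transitive.
(A) R is not transitive (a R c and c R b but not a R b), so the schema fails here.
(B) R is not transitive (a R b and b R c but not a R c), so the schema fails here.
(C) R is not transitive (a R b and b R a but not a R a), so the schema fails here.
(D) R is transitive (R is closed under composition), so the schema is valid here.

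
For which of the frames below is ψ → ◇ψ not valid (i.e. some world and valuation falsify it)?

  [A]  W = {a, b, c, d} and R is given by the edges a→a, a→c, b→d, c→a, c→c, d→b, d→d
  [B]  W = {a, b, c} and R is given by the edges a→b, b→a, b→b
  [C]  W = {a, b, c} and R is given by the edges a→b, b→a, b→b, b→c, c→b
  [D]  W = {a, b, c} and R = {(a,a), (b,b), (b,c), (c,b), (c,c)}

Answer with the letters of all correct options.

A, B, C

The schema ψ → ◇ψ is the dual of axiom T; it is valid on a frame iff R is reflexive.
(A) R is not reflexive (not b R b), so the schema fails here.
(B) R is not reflexive (not a R a), so the schema fails here.
(C) R is not reflexive (not a R a), so the schema fails here.
(D) R is reflexive (each world relates to itself), so the schema is valid here.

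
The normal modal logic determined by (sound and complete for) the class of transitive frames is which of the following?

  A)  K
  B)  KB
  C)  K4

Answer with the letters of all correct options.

C

(A) K is determined by the class of arbitrary frames.
(B) KB is determined by the class of symmetric frames.
(C) K4 is determined by exactly this class.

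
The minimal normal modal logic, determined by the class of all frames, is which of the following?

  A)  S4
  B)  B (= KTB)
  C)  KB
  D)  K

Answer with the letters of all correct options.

(A) S4 is determined by the class of reflexive and transitive frames.
(B) B (= KTB) is determined by the class of reflexive and symmetric frames.
(C) KB is determined by the class of symmetric frames.
(D) K is determined by exactly this class.

D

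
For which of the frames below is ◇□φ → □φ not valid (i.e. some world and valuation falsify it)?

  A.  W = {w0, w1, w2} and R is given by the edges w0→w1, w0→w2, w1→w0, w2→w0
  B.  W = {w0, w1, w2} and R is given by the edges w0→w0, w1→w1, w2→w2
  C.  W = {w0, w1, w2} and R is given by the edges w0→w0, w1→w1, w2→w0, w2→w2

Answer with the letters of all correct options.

The schema ◇□φ → □φ is the dual of axiom 5; it is valid on a frame iff R is euclidean.
(A) R is not euclidean (w0 R w1 and w0 R w2 but not w1 R w2), so the schema fails here.
(B) R is euclidean (any two R-successors of the same world are R-related), so the schema is valid here.
(C) R is not euclidean (w2 R w0 and w2 R w2 but not w0 R w2), so the schema fails here.

A, C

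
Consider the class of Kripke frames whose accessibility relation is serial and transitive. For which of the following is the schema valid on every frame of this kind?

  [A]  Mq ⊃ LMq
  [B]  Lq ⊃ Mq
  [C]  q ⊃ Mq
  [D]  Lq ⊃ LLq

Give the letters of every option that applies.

B, D

(A) Mq ⊃ LMq is axiom 5, which corresponds to the euclidean property. Such an R need not be euclidean — not valid.
(B) Lq ⊃ Mq is axiom D, which corresponds to seriality. Every such R is serial — valid.
(C) q ⊃ Mq is the dual of axiom T; it is valid on a frame exactly when R is reflexive. Such an R need not be reflexive, so not valid.
(D) axiom 4: valid iff R is transitive. Every such R is transitive — valid.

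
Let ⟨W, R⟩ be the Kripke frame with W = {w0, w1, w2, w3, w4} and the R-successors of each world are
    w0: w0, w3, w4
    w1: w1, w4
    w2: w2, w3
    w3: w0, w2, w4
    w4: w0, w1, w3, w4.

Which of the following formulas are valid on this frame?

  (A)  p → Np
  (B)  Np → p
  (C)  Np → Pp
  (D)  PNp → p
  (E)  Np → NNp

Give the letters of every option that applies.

R is not reflexive: not w3 R w3.
R is symmetric: every R-edge is matched by its reverse.
R is not transitive: w0 R w3 and w3 R w2 but not w0 R w2.
R is serial: every world has an R-successor.
R is not a subset of the identity: w0 R w3 with w0 ≠ w3.
(A) p → Np (equivalent to ◇p→p) corresponds to R being a subset of the identity. Here R ⊄ identity, so not valid.
(B) Np → p (axiom T) characterises the reflexive frames. R is not reflexive — not valid.
(C) Np → Pp is axiom D; it is valid on a frame exactly when R is serial. R is serial, so valid.
(D) PNp → p is the dual of axiom B, which corresponds to symmetry. R is symmetric — valid.
(E) Np → NNp is axiom 4, which corresponds to transitivity. R is not transitive — not valid.

C, D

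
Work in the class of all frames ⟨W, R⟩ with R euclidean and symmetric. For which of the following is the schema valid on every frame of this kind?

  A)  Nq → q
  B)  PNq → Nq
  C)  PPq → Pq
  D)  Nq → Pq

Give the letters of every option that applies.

B, C

A symmetric euclidean relation is transitive (uRv and vRw give vRu by symmetry, then uRw by the euclidean condition, applied at v).
(A) axiom T: valid iff R is reflexive. Such an R need not be reflexive — not valid.
(B) the dual of axiom 5: valid iff R is euclidean. Every such R is euclidean — valid.
(C) PPq → Pq is the dual of axiom 4, which corresponds to transitivity. Every such R is transitive — valid.
(D) Nq → Pq (axiom D) characterises the serial frames. Such an R need not be serial — not valid.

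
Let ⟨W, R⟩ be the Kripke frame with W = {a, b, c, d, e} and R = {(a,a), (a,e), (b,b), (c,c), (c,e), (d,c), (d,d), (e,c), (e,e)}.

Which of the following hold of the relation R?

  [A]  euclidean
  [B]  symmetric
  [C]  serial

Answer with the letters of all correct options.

(A) not euclidean: a R e and a R a but not e R a.
(B) not symmetric: a R e but not e R a.
(C) serial: every world has an R-successor.

C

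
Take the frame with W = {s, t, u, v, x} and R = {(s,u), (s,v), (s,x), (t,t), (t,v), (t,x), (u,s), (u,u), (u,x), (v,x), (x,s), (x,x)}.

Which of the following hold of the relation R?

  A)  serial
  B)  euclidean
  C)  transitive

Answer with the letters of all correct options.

A

(A) serial: every world has an R-successor.
(B) not euclidean: s R u and s R v but not u R v.
(C) not transitive: s R u and u R s but not s R s.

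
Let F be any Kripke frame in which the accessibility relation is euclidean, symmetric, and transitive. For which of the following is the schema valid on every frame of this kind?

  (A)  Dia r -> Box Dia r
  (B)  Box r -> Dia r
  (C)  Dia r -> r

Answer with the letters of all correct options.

(A) Dia r -> Box Dia r (axiom 5) characterises the euclidean frames. Every such R is euclidean — valid.
(B) axiom D: valid iff R is serial. Such an R need not be serial — not valid.
(C) Dia r -> r (the converse of T) corresponds to R being a subset of the identity. Such an R need not be a subset of the identity, so not valid.

A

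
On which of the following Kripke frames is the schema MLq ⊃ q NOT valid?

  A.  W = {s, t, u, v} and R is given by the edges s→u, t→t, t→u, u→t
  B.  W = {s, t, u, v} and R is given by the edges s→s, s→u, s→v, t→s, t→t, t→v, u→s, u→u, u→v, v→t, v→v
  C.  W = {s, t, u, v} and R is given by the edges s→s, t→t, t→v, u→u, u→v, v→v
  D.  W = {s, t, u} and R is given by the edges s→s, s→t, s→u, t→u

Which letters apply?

A, B, C, D

The schema MLq ⊃ q is the dual of axiom B; it is valid on a frame iff R is symmetric.
(A) R is not symmetric (s R u but not u R s), so the schema fails here.
(B) R is not symmetric (s R v but not v R s), so the schema fails here.
(C) R is not symmetric (t R v but not v R t), so the schema fails here.
(D) R is not symmetric (s R t but not t R s), so the schema fails here.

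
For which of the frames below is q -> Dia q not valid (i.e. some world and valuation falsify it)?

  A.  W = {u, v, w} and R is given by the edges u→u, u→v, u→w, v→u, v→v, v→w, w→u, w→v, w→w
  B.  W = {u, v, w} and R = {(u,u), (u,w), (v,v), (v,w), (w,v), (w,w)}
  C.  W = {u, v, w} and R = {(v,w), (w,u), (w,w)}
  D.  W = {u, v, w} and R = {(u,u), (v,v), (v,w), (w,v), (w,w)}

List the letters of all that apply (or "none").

The schema q -> Dia q is the dual of axiom T; it is valid on a frame iff R is reflexive.
(A) R is reflexive (each world relates to itself), so the schema is valid here.
(B) R is reflexive (each world relates to itself), so the schema is valid here.
(C) R is not reflexive (not u R u), so the schema fails here.
(D) R is reflexive (each world relates to itself), so the schema is valid here.

C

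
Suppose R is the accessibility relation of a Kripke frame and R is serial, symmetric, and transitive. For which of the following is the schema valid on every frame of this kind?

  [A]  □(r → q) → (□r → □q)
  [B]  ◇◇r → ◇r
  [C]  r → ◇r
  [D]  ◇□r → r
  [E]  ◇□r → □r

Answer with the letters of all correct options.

A serial symmetric transitive relation is reflexive (take any v with uRv; symmetry gives vRu and transitivity gives uRu), hence an equivalence relation.
(A) □(r → q) → (□r → □q) is the K axiom; it holds on all frames — valid.
(B) ◇◇r → ◇r is the dual of axiom 4; it is valid on a frame exactly when R is transitive. Every such R is transitive, so valid.
(C) r → ◇r is the dual of axiom T, which corresponds to reflexivity. Every such R is reflexive — valid.
(D) the dual of axiom B: valid iff R is symmetric. Every such R is symmetric — valid.
(E) the dual of axiom 5: valid iff R is euclidean. Every such R is euclidean — valid.

A, B, C, D, E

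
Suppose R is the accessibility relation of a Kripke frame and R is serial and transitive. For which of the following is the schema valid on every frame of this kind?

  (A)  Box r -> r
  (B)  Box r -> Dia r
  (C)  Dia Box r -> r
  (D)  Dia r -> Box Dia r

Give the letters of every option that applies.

B

(A) Box r -> r (axiom T) characterises the reflexive frames. Such an R need not be reflexive — not valid.
(B) Box r -> Dia r is axiom D, which corresponds to seriality. Every such R is serial — valid.
(C) Dia Box r -> r is the dual of axiom B, which corresponds to symmetry. Such an R need not be symmetric — not valid.
(D) Dia r -> Box Dia r (axiom 5) characterises the euclidean frames. Such an R need not be euclidean — not valid.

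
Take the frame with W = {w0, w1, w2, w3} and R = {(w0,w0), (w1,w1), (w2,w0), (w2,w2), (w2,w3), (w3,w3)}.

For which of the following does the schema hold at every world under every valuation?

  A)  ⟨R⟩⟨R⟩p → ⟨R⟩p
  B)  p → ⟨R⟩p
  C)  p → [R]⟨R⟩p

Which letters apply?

R is reflexive: each world relates to itself.
R is not symmetric: w2 R w0 but not w0 R w2.
R is transitive: R is closed under composition.
(A) the dual of axiom 4: valid iff R is transitive. R is transitive — valid.
(B) p → ⟨R⟩p is the dual of axiom T, which corresponds to reflexivity. R is reflexive — valid.
(C) p → [R]⟨R⟩p (axiom B) characterises the symmetric frames. R is not symmetric — not valid.

A, B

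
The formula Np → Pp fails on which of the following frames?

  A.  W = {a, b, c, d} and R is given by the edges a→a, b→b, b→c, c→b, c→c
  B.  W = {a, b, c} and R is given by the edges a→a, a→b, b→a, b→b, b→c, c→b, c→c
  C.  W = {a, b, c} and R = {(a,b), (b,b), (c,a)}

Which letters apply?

The schema Np → Pp is axiom D; it is valid on a frame iff R is serial.
(A) R is not serial (d has no R-successor), so the schema fails here.
(B) R is serial (every world has an R-successor), so the schema is valid here.
(C) R is serial (every world has an R-successor), so the schema is valid here.

A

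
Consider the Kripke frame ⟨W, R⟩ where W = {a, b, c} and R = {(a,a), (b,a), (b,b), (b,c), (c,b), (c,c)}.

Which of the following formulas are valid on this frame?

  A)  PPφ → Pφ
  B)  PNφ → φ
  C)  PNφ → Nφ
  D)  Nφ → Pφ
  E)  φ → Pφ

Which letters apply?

R is reflexive: each world relates to itself.
R is not symmetric: b R a but not a R b.
R is not transitive: c R b and b R a but not c R a.
R is not euclidean: b R a and b R b but not a R b.
R is serial: every world has an R-successor.
(A) PPφ → Pφ is the dual of axiom 4, which corresponds to transitivity. R is not transitive — not valid.
(B) the dual of axiom B: valid iff R is symmetric. R is not symmetric — not valid.
(C) the dual of axiom 5: valid iff R is euclidean. R is not euclidean — not valid.
(D) Nφ → Pφ (axiom D) characterises the serial frames. R is serial — valid.
(E) φ → Pφ is the dual of axiom T; it is valid on a frame exactly when R is reflexive. R is reflexive, so valid.

D, E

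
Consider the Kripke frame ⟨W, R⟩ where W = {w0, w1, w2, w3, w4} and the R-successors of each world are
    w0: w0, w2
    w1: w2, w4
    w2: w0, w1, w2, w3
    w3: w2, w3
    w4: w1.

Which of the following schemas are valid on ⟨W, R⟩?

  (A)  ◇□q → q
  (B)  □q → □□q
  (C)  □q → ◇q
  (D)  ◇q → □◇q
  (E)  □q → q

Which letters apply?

A, C

R is not reflexive: not w1 R w1.
R is symmetric: every R-edge is matched by its reverse.
R is not transitive: w0 R w2 and w2 R w1 but not w0 R w1.
R is not euclidean: w1 R w2 and w1 R w4 but not w2 R w4.
R is serial: every world has an R-successor.
(A) ◇□q → q is the dual of axiom B, which corresponds to symmetry. R is symmetric — valid.
(B) axiom 4: valid iff R is transitive. R is not transitive — not valid.
(C) axiom D: valid iff R is serial. R is serial — valid.
(D) axiom 5: valid iff R is euclidean. R is not euclidean — not valid.
(E) □q → q (axiom T) characterises the reflexive frames. R is not reflexive — not valid.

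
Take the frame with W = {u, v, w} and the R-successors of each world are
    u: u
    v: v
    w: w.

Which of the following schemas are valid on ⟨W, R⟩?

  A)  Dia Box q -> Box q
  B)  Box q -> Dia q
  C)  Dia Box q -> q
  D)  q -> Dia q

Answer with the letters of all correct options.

R is reflexive: each world relates to itself.
R is symmetric: every R-edge is matched by its reverse.
R is euclidean: any two R-successors of the same world are R-related.
R is serial: every world has an R-successor.
(A) Dia Box q -> Box q (the dual of axiom 5) characterises the euclidean frames. R is euclidean — valid.
(B) Box q -> Dia q (axiom D) characterises the serial frames. R is serial — valid.
(C) Dia Box q -> q is the dual of axiom B, which corresponds to symmetry. R is symmetric — valid.
(D) q -> Dia q (the dual of axiom T) characterises the reflexive frames. R is reflexive — valid.

A, B, C, D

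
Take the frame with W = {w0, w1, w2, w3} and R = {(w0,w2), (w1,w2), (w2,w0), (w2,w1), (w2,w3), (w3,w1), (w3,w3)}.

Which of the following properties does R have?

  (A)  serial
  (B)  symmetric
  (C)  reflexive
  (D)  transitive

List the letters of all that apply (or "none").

(A) serial: every world has an R-successor.
(B) not symmetric: w2 R w3 but not w3 R w2.
(C) not reflexive: not w0 R w0.
(D) not transitive: w0 R w2 and w2 R w0 but not w0 R w0.

A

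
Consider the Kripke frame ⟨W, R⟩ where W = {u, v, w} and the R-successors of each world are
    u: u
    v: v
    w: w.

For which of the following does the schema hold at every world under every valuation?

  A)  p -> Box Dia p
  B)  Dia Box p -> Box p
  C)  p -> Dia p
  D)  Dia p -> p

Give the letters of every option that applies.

R is reflexive: each world relates to itself.
R is symmetric: every R-edge is matched by its reverse.
R is euclidean: any two R-successors of the same world are R-related.
R is a subset of the identity: every R-edge is a self-loop.
(A) p -> Box Dia p (axiom B) characterises the symmetric frames. R is symmetric — valid.
(B) Dia Box p -> Box p (the dual of axiom 5) characterises the euclidean frames. R is euclidean — valid.
(C) the dual of axiom T: valid iff R is reflexive. R is reflexive — valid.
(D) Dia p -> p (the converse of T) corresponds to R being a subset of the identity. Here R ⊆ identity, so valid.

A, B, C, D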